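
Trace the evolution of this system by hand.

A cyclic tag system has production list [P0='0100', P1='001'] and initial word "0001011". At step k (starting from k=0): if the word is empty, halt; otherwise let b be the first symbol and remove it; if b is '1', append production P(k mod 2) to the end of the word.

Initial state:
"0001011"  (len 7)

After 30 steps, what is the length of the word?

7

[0] "0001011"  (len 7)
[1] "001011"  (len 6)
[2] "01011"  (len 5)
[3] "1011"  (len 4)
[4] "011001"  (len 6)
[5] "11001"  (len 5)
[6] "1001001"  (len 7)
[7] "0010010100"  (len 10)
[8] "010010100"  (len 9)
[9] "10010100"  (len 8)
[10] "0010100001"  (len 10)
[11] "010100001"  (len 9)
[12] "10100001"  (len 8)
[13] "01000010100"  (len 11)
[14] "1000010100"  (len 10)
[15] "0000101000100"  (len 13)
[16] "000101000100"  (len 12)
[17] "00101000100"  (len 11)
[18] "0101000100"  (len 10)
[19] "101000100"  (len 9)
[20] "01000100001"  (len 11)
[21] "1000100001"  (len 10)
[22] "000100001001"  (len 12)
[23] "00100001001"  (len 11)
[24] "0100001001"  (len 10)
[25] "100001001"  (len 9)
[26] "00001001001"  (len 11)
[27] "0001001001"  (len 10)
[28] "001001001"  (len 9)
[29] "01001001"  (len 8)
[30] "1001001"  (len 7)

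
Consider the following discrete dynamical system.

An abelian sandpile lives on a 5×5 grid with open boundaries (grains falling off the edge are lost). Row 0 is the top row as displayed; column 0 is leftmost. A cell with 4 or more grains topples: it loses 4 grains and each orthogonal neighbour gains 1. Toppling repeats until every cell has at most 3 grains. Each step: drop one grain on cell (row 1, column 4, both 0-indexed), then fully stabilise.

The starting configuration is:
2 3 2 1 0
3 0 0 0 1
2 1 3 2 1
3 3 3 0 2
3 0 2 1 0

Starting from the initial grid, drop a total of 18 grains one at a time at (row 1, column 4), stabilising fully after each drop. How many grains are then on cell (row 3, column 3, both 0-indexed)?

step 0: 2 3 2 1 0
3 0 0 0 1
2 1 3 2 1
3 3 3 0 2
3 0 2 1 0
step 1: 2 3 2 1 0
3 0 0 0 2
2 1 3 2 1
3 3 3 0 2
3 0 2 1 0
step 2: 2 3 2 1 0
3 0 0 0 3
2 1 3 2 1
3 3 3 0 2
3 0 2 1 0
step 3: 2 3 2 1 1
3 0 0 1 0
2 1 3 2 2
3 3 3 0 2
3 0 2 1 0
step 4: 2 3 2 1 1
3 0 0 1 1
2 1 3 2 2
3 3 3 0 2
3 0 2 1 0
step 5: 2 3 2 1 1
3 0 0 1 2
2 1 3 2 2
3 3 3 0 2
3 0 2 1 0
step 6: 2 3 2 1 1
3 0 0 1 3
2 1 3 2 2
3 3 3 0 2
3 0 2 1 0
step 7: 2 3 2 1 2
3 0 0 2 0
2 1 3 2 3
3 3 3 0 2
3 0 2 1 0
step 8: 2 3 2 1 2
3 0 0 2 1
2 1 3 2 3
3 3 3 0 2
3 0 2 1 0
step 9: 2 3 2 1 2
3 0 0 2 2
2 1 3 2 3
3 3 3 0 2
3 0 2 1 0
step 10: 2 3 2 1 2
3 0 0 2 3
2 1 3 2 3
3 3 3 0 2
3 0 2 1 0
step 11: 2 3 2 1 3
3 0 0 3 1
2 1 3 3 0
3 3 3 0 3
3 0 2 1 0
step 12: 2 3 2 1 3
3 0 0 3 2
2 1 3 3 0
3 3 3 0 3
3 0 2 1 0
step 13: 2 3 2 1 3
3 0 0 3 3
2 1 3 3 0
3 3 3 0 3
3 0 2 1 0
step 14: 2 3 2 3 0
3 0 2 1 2
3 3 1 1 2
1 1 1 2 3
0 2 3 1 0
step 15: 2 3 2 3 0
3 0 2 1 3
3 3 1 1 2
1 1 1 2 3
0 2 3 1 0
step 16: 2 3 2 3 1
3 0 2 2 0
3 3 1 1 3
1 1 1 2 3
0 2 3 1 0
step 17: 2 3 2 3 1
3 0 2 2 1
3 3 1 1 3
1 1 1 2 3
0 2 3 1 0
step 18: 2 3 2 3 1
3 0 2 2 2
3 3 1 1 3
1 1 1 2 3
0 2 3 1 0

2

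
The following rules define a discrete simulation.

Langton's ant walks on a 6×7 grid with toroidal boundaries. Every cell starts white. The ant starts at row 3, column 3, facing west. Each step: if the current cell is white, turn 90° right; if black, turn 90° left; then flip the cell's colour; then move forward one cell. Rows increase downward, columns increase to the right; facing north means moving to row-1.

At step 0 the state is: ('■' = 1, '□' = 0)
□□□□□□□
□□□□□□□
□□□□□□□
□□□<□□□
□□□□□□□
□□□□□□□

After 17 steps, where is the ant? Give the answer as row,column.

k=0  □□□□□□□
□□□□□□□
□□□□□□□
□□□<□□□
□□□□□□□
□□□□□□□
k=1  □□□□□□□
□□□□□□□
□□□^□□□
□□□■□□□
□□□□□□□
□□□□□□□
k=2  □□□□□□□
□□□□□□□
□□□■>□□
□□□■□□□
□□□□□□□
□□□□□□□
k=3  □□□□□□□
□□□□□□□
□□□■■□□
□□□■v□□
□□□□□□□
□□□□□□□
k=4  □□□□□□□
□□□□□□□
□□□■■□□
□□□<■□□
□□□□□□□
□□□□□□□
k=5  □□□□□□□
□□□□□□□
□□□■■□□
□□□□■□□
□□□v□□□
□□□□□□□
k=6  □□□□□□□
□□□□□□□
□□□■■□□
□□□□■□□
□□<■□□□
□□□□□□□
k=7  □□□□□□□
□□□□□□□
□□□■■□□
□□^□■□□
□□■■□□□
□□□□□□□
k=8  □□□□□□□
□□□□□□□
□□□■■□□
□□■>■□□
□□■■□□□
□□□□□□□
k=9  □□□□□□□
□□□□□□□
□□□■■□□
□□■■■□□
□□■v□□□
□□□□□□□
k=10  □□□□□□□
□□□□□□□
□□□■■□□
□□■■■□□
□□■□>□□
□□□□□□□
k=11  □□□□□□□
□□□□□□□
□□□■■□□
□□■■■□□
□□■□■□□
□□□□v□□
k=12  □□□□□□□
□□□□□□□
□□□■■□□
□□■■■□□
□□■□■□□
□□□<■□□
k=13  □□□□□□□
□□□□□□□
□□□■■□□
□□■■■□□
□□■^■□□
□□□■■□□
k=14  □□□□□□□
□□□□□□□
□□□■■□□
□□■■■□□
□□■■>□□
□□□■■□□
k=15  □□□□□□□
□□□□□□□
□□□■■□□
□□■■^□□
□□■■□□□
□□□■■□□
k=16  □□□□□□□
□□□□□□□
□□□■■□□
□□■<□□□
□□■■□□□
□□□■■□□
k=17  □□□□□□□
□□□□□□□
□□□■■□□
□□■□□□□
□□■v□□□
□□□■■□□

4,3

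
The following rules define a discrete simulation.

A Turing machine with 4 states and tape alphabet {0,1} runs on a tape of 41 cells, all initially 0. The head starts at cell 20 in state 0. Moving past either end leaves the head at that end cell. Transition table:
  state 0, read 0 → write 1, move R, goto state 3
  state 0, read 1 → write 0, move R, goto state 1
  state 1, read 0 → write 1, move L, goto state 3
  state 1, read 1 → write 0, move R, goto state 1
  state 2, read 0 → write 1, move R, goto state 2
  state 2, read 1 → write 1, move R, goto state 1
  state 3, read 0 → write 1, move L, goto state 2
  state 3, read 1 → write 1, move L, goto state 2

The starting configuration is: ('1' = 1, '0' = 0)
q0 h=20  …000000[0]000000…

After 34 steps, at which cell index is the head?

28

[0] q0 h=20  …000000[0]000000…
[1] q3 h=21  …000001[0]000000…
[2] q2 h=20  …000000[1]100000…
[3] q1 h=21  …000001[1]000000…
[4] q1 h=22  …000010[0]000000…
[5] q3 h=21  …000001[0]100000…
[6] q2 h=20  …000000[1]110000…
[7] q1 h=21  …000001[1]100000…
[8] q1 h=22  …000010[1]000000…
[9] q1 h=23  …000100[0]000000…
[10] q3 h=22  …000010[0]100000…
[11] q2 h=21  …000001[0]110000…
[12] q2 h=22  …000011[1]100000…
[13] q1 h=23  …000111[1]000000…
[14] q1 h=24  …001110[0]000000…
[15] q3 h=23  …000111[0]100000…
[16] q2 h=22  …000011[1]110000…
[17] q1 h=23  …000111[1]100000…
[18] q1 h=24  …001110[1]000000…
[19] q1 h=25  …011100[0]000000…
[20] q3 h=24  …001110[0]100000…
[21] q2 h=23  …000111[0]110000…
[22] q2 h=24  …001111[1]100000…
[23] q1 h=25  …011111[1]000000…
[24] q1 h=26  …111110[0]000000…
[25] q3 h=25  …011111[0]100000…
[26] q2 h=24  …001111[1]110000…
[27] q1 h=25  …011111[1]100000…
[28] q1 h=26  …111110[1]000000…
[29] q1 h=27  …111100[0]000000…
[30] q3 h=26  …111110[0]100000…
[31] q2 h=25  …011111[0]110000…
[32] q2 h=26  …111111[1]100000…
[33] q1 h=27  …111111[1]000000…
[34] q1 h=28  …111110[0]000000…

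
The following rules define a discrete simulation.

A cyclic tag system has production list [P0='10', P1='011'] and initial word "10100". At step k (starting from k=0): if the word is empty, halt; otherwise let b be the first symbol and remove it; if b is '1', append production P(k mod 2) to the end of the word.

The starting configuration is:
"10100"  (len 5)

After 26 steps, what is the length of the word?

15

k=0  "10100"  (len 5)
k=1  "010010"  (len 6)
k=2  "10010"  (len 5)
k=3  "001010"  (len 6)
k=4  "01010"  (len 5)
k=5  "1010"  (len 4)
k=6  "010011"  (len 6)
k=7  "10011"  (len 5)
k=8  "0011011"  (len 7)
k=9  "011011"  (len 6)
k=10  "11011"  (len 5)
k=11  "101110"  (len 6)
k=12  "01110011"  (len 8)
k=13  "1110011"  (len 7)
k=14  "110011011"  (len 9)
k=15  "1001101110"  (len 10)
k=16  "001101110011"  (len 12)
k=17  "01101110011"  (len 11)
k=18  "1101110011"  (len 10)
k=19  "10111001110"  (len 11)
k=20  "0111001110011"  (len 13)
k=21  "111001110011"  (len 12)
k=22  "11001110011011"  (len 14)
k=23  "100111001101110"  (len 15)
k=24  "00111001101110011"  (len 17)
k=25  "0111001101110011"  (len 16)
k=26  "111001101110011"  (len 15)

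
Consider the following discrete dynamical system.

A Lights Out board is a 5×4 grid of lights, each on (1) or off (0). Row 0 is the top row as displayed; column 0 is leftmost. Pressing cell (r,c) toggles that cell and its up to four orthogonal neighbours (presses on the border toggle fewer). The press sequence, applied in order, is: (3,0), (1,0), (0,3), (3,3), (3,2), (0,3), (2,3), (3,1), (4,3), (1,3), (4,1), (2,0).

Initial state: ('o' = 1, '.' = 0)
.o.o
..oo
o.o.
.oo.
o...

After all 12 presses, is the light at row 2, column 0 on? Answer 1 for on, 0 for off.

gen 0: .o.o
..oo
o.o.
.oo.
o...
gen 1: .o.o
..oo
..o.
o.o.
....
gen 2: oo.o
oooo
o.o.
o.o.
....
gen 3: ooo.
ooo.
o.o.
o.o.
....
gen 4: ooo.
ooo.
o.oo
o..o
...o
gen 5: ooo.
ooo.
o..o
ooo.
..oo
gen 6: oo.o
oooo
o..o
ooo.
..oo
gen 7: oo.o
ooo.
o.o.
oooo
..oo
gen 8: oo.o
ooo.
ooo.
...o
.ooo
gen 9: oo.o
ooo.
ooo.
....
.o..
gen 10: oo..
oo.o
oooo
....
.o..
gen 11: oo..
oo.o
oooo
.o..
o.o.
gen 12: oo..
.o.o
..oo
oo..
o.o.

0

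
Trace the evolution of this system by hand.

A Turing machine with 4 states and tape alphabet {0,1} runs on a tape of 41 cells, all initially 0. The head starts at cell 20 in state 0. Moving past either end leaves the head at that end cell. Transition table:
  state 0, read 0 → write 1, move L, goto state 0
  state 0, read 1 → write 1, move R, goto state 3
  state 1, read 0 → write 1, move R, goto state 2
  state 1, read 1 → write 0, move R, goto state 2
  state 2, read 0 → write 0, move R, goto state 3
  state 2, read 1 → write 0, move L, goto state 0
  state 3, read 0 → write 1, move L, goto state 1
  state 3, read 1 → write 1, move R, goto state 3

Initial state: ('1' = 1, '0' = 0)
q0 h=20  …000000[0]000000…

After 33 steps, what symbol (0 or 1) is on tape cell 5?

[0] q0 h=20  …000000[0]000000…
[1] q0 h=19  …000000[0]100000…
[2] q0 h=18  …000000[0]110000…
[3] q0 h=17  …000000[0]111000…
[4] q0 h=16  …000000[0]111100…
[5] q0 h=15  …000000[0]111110…
[6] q0 h=14  …000000[0]111111…
[7] q0 h=13  …000000[0]111111…
[8] q0 h=12  …000000[0]111111…
[9] q0 h=11  …000000[0]111111…
[10] q0 h=10  …000000[0]111111…
[11] q0 h= 9  …000000[0]111111…
[12] q0 h= 8  …000000[0]111111…
[13] q0 h= 7  …000000[0]111111…
[14] q0 h= 6  |000000[0]111111…
[15] q0 h= 5  |00000[0]111111…
[16] q0 h= 4  |0000[0]111111…
[17] q0 h= 3  |000[0]111111…
[18] q0 h= 2  |00[0]111111…
[19] q0 h= 1  |0[0]111111…
[20] q0 h= 0  |[0]111111…
[21] q0 h= 0  |[1]111111…
[22] q3 h= 1  |1[1]111111…
[23] q3 h= 2  |11[1]111111…
[24] q3 h= 3  |111[1]111111…
[25] q3 h= 4  |1111[1]111111…
[26] q3 h= 5  |11111[1]111111…
[27] q3 h= 6  |111111[1]111111…
[28] q3 h= 7  …111111[1]111111…
[29] q3 h= 8  …111111[1]111111…
[30] q3 h= 9  …111111[1]111111…
[31] q3 h=10  …111111[1]111111…
[32] q3 h=11  …111111[1]111111…
[33] q3 h=12  …111111[1]111111…

1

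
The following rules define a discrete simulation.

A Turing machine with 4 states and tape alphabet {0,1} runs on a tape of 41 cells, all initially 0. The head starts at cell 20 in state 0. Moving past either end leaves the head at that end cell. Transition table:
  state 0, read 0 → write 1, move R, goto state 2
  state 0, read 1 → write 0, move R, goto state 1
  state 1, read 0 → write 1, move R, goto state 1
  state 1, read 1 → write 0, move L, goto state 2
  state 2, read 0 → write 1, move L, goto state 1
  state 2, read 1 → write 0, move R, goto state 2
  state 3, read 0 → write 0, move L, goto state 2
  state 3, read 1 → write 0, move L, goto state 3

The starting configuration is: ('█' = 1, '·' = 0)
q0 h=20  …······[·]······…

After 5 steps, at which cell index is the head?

t=0: q0 h=20  …······[·]······…
t=1: q2 h=21  …·····█[·]······…
t=2: q1 h=20  …······[█]█·····…
t=3: q2 h=19  …······[·]·█····…
t=4: q1 h=18  …······[·]█·█···…
t=5: q1 h=19  …·····█[█]·█····…

19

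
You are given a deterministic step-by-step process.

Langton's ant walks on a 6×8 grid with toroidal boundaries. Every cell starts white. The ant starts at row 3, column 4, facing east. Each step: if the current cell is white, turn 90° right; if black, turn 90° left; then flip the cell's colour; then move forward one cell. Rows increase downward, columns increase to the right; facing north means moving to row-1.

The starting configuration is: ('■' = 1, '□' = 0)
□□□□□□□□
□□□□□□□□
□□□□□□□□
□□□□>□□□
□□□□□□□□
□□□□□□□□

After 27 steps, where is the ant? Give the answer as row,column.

1,1

gen 0: □□□□□□□□
□□□□□□□□
□□□□□□□□
□□□□>□□□
□□□□□□□□
□□□□□□□□
gen 1: □□□□□□□□
□□□□□□□□
□□□□□□□□
□□□□■□□□
□□□□v□□□
□□□□□□□□
gen 2: □□□□□□□□
□□□□□□□□
□□□□□□□□
□□□□■□□□
□□□<■□□□
□□□□□□□□
gen 3: □□□□□□□□
□□□□□□□□
□□□□□□□□
□□□^■□□□
□□□■■□□□
□□□□□□□□
gen 4: □□□□□□□□
□□□□□□□□
□□□□□□□□
□□□■>□□□
□□□■■□□□
□□□□□□□□
gen 5: □□□□□□□□
□□□□□□□□
□□□□^□□□
□□□■□□□□
□□□■■□□□
□□□□□□□□
gen 6: □□□□□□□□
□□□□□□□□
□□□□■>□□
□□□■□□□□
□□□■■□□□
□□□□□□□□
gen 7: □□□□□□□□
□□□□□□□□
□□□□■■□□
□□□■□v□□
□□□■■□□□
□□□□□□□□
gen 8: □□□□□□□□
□□□□□□□□
□□□□■■□□
□□□■<■□□
□□□■■□□□
□□□□□□□□
gen 9: □□□□□□□□
□□□□□□□□
□□□□^■□□
□□□■■■□□
□□□■■□□□
□□□□□□□□
gen 10: □□□□□□□□
□□□□□□□□
□□□<□■□□
□□□■■■□□
□□□■■□□□
□□□□□□□□
gen 11: □□□□□□□□
□□□^□□□□
□□□■□■□□
□□□■■■□□
□□□■■□□□
□□□□□□□□
gen 12: □□□□□□□□
□□□■>□□□
□□□■□■□□
□□□■■■□□
□□□■■□□□
□□□□□□□□
gen 13: □□□□□□□□
□□□■■□□□
□□□■v■□□
□□□■■■□□
□□□■■□□□
□□□□□□□□
gen 14: □□□□□□□□
□□□■■□□□
□□□<■■□□
□□□■■■□□
□□□■■□□□
□□□□□□□□
gen 15: □□□□□□□□
□□□■■□□□
□□□□■■□□
□□□v■■□□
□□□■■□□□
□□□□□□□□
gen 16: □□□□□□□□
□□□■■□□□
□□□□■■□□
□□□□>■□□
□□□■■□□□
□□□□□□□□
gen 17: □□□□□□□□
□□□■■□□□
□□□□^■□□
□□□□□■□□
□□□■■□□□
□□□□□□□□
gen 18: □□□□□□□□
□□□■■□□□
□□□<□■□□
□□□□□■□□
□□□■■□□□
□□□□□□□□
gen 19: □□□□□□□□
□□□^■□□□
□□□■□■□□
□□□□□■□□
□□□■■□□□
□□□□□□□□
gen 20: □□□□□□□□
□□<□■□□□
□□□■□■□□
□□□□□■□□
□□□■■□□□
□□□□□□□□
gen 21: □□^□□□□□
□□■□■□□□
□□□■□■□□
□□□□□■□□
□□□■■□□□
□□□□□□□□
gen 22: □□■>□□□□
□□■□■□□□
□□□■□■□□
□□□□□■□□
□□□■■□□□
□□□□□□□□
gen 23: □□■■□□□□
□□■v■□□□
□□□■□■□□
□□□□□■□□
□□□■■□□□
□□□□□□□□
gen 24: □□■■□□□□
□□<■■□□□
□□□■□■□□
□□□□□■□□
□□□■■□□□
□□□□□□□□
gen 25: □□■■□□□□
□□□■■□□□
□□v■□■□□
□□□□□■□□
□□□■■□□□
□□□□□□□□
gen 26: □□■■□□□□
□□□■■□□□
□<■■□■□□
□□□□□■□□
□□□■■□□□
□□□□□□□□
gen 27: □□■■□□□□
□^□■■□□□
□■■■□■□□
□□□□□■□□
□□□■■□□□
□□□□□□□□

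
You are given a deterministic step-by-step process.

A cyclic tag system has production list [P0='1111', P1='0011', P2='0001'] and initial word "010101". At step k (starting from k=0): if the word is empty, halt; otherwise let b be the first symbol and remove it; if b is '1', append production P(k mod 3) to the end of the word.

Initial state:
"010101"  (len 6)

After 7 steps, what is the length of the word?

[0] "010101"  (len 6)
[1] "10101"  (len 5)
[2] "01010011"  (len 8)
[3] "1010011"  (len 7)
[4] "0100111111"  (len 10)
[5] "100111111"  (len 9)
[6] "001111110001"  (len 12)
[7] "01111110001"  (len 11)

11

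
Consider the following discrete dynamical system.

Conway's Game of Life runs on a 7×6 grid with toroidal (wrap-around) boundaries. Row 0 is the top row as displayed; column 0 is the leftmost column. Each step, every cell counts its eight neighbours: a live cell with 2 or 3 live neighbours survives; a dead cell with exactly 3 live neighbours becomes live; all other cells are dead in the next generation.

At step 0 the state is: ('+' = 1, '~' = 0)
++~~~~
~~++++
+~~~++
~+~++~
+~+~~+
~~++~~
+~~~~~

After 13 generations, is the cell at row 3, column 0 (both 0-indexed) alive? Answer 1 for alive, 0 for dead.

0) ++~~~~
~~++++
+~~~++
~+~++~
+~+~~+
~~++~~
+~~~~~
1) +++++~
~~++~~
++~~~~
~+++~~
+~~~~+
+~++~+
+~+~~~
2) +~~~++
~~~~++
+~~~~~
~~+~~+
~~~~~+
~~+++~
~~~~~~
3) +~~~+~
~~~~+~
+~~~+~
+~~~~+
~~+~~+
~~~++~
~~~~~~
4) ~~~~~+
~~~++~
+~~~+~
++~~+~
+~~+~+
~~~++~
~~~+++
5) ~~~~~+
~~~++~
++~~+~
~+~++~
++++~~
+~+~~~
~~~+~+
6) ~~~+~+
+~~++~
++~~~~
~~~~+~
+~~~++
+~~~++
+~~~++
7) ~~~+~~
+++++~
++~++~
~+~~+~
+~~+~~
~+~+~~
~~~+~~
8) ~+~~~~
+~~~~~
~~~~~~
~+~~+~
++~++~
~~~++~
~~~++~
9) ~~~~~~
~~~~~~
~~~~~~
++++++
++~~~~
~~~~~~
~~+++~
10) ~~~+~~
~~~~~~
++++++
~~++++
~~~++~
~+++~~
~~~+~~
11) ~~~~~~
++~~~+
++~~~~
~~~~~~
~+~~~+
~~~~~~
~~~++~
12) +~~~++
~+~~~+
~+~~~+
~+~~~~
~~~~~~
~~~~+~
~~~~~~
13) +~~~++
~+~~~~
~++~~~
+~~~~~
~~~~~~
~~~~~~
~~~~+~

1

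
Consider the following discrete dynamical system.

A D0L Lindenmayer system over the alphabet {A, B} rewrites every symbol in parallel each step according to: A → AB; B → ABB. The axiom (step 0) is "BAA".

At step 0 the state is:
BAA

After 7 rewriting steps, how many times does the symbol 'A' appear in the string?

843

step 0: BAA
step 1: ABBABAB
step 2: ABABBABBABABBABABB
step 3: ABABBABABBABBABABBABBABABBABABBABBABABBABABBABB
step 4: ABABBABABBABBABABBABABBABBABABBABBABABBABABBABBABABBABBABA…ABBABABBABABBABBABABBABBABABBABABBABBABABBABABBABBABABBABB  (len 123)
step 5: ABABBABABBABBABABBABABBABBABABBABBABABBABABBABBABABBABABBA…ABBABABBABABBABBABABBABABBABBABABBABBABABBABABBABBABABBABB  (len 322)
step 6: ABABBABABBABBABABBABABBABBABABBABBABABBABABBABBABABBABABBA…ABBABABBABABBABBABABBABABBABBABABBABBABABBABABBABBABABBABB  (len 843)
step 7: ABABBABABBABBABABBABABBABBABABBABBABABBABABBABBABABBABABBA…ABBABABBABABBABBABABBABABBABBABABBABBABABBABABBABBABABBABB  (len 2207)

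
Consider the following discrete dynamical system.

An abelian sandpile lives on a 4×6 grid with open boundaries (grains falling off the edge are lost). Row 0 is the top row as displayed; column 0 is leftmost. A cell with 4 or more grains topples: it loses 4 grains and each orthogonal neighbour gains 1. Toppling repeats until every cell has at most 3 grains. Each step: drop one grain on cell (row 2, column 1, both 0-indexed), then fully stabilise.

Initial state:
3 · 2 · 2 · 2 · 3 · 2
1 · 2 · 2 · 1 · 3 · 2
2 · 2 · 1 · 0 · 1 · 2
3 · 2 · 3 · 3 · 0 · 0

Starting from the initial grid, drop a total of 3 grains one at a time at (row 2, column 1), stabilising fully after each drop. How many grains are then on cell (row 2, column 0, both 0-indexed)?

3

k=0  3 · 2 · 2 · 2 · 3 · 2
1 · 2 · 2 · 1 · 3 · 2
2 · 2 · 1 · 0 · 1 · 2
3 · 2 · 3 · 3 · 0 · 0
k=1  3 · 2 · 2 · 2 · 3 · 2
1 · 2 · 2 · 1 · 3 · 2
2 · 3 · 1 · 0 · 1 · 2
3 · 2 · 3 · 3 · 0 · 0
k=2  3 · 2 · 2 · 2 · 3 · 2
1 · 3 · 2 · 1 · 3 · 2
3 · 0 · 2 · 0 · 1 · 2
3 · 3 · 3 · 3 · 0 · 0
k=3  3 · 2 · 2 · 2 · 3 · 2
1 · 3 · 2 · 1 · 3 · 2
3 · 1 · 2 · 0 · 1 · 2
3 · 3 · 3 · 3 · 0 · 0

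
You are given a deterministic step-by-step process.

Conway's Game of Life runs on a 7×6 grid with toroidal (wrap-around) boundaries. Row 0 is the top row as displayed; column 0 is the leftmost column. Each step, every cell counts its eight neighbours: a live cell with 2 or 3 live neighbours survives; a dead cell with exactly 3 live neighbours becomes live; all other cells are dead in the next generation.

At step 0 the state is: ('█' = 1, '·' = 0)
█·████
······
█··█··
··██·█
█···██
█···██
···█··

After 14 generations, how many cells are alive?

step 0: █·████
······
█··█··
··██·█
█···██
█···██
···█··
step 1: ··████
███···
··███·
·███··
·█····
█··█··
·██···
step 2: ····██
█·····
█···█·
·█··█·
██·█··
█·····
██···█
step 3: ·█··█·
█···█·
██····
·████·
███··█
··█···
·█··█·
step 4: ██·██·
█·····
█···█·
···██·
█···██
··██·█
·███··
step 5: █··███
█··██·
···██·
█··█··
█·█···
·····█
·····█
step 6: █··█··
█·█···
··█···
·█████
██···█
█····█
······
step 7: ·█····
··██··
█···██
···███
···█··
·█···█
█····█
step 8: ███···
██████
█·█···
█··█··
█·██·█
····██
·█···█
step 9: ······
····█·
······
█··██·
████··
·███··
·██·██
step 10: ···███
······
···███
█··███
█····█
·····█
██··█·
step 11: █··███
······
█··█··
···█··
······
·█··█·
█··█··
step 12: █··███
█··█··
······
······
······
······
████··
step 13: ······
█··█··
······
······
······
·██···
████··
step 14: █··█··
······
······
······
······
█··█··
█··█··

6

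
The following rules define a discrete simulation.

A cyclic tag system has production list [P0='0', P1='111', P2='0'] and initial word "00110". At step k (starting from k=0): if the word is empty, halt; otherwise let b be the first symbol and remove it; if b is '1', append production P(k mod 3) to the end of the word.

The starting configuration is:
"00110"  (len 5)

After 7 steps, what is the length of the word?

0

k=0  "00110"  (len 5)
k=1  "0110"  (len 4)
k=2  "110"  (len 3)
k=3  "100"  (len 3)
k=4  "000"  (len 3)
k=5  "00"  (len 2)
k=6  "0"  (len 1)
k=7  (halted — word empty)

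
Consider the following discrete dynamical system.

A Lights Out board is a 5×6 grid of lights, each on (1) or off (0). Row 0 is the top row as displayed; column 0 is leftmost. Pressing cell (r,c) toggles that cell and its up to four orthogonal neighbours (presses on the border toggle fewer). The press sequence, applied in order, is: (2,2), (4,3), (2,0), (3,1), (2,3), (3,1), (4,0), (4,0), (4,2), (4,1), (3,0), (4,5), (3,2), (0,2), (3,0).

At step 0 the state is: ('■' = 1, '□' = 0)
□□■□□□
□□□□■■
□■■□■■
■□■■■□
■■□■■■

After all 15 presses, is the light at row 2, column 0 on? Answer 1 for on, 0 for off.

[0] □□■□□□
□□□□■■
□■■□■■
■□■■■□
■■□■■■
[1] □□■□□□
□□■□■■
□□□■■■
■□□■■□
■■□■■■
[2] □□■□□□
□□■□■■
□□□■■■
■□□□■□
■■■□□■
[3] □□■□□□
■□■□■■
■■□■■■
□□□□■□
■■■□□■
[4] □□■□□□
■□■□■■
■□□■■■
■■■□■□
■□■□□■
[5] □□■□□□
■□■■■■
■□■□□■
■■■■■□
■□■□□■
[6] □□■□□□
■□■■■■
■■■□□■
□□□■■□
■■■□□■
[7] □□■□□□
■□■■■■
■■■□□■
■□□■■□
□□■□□■
[8] □□■□□□
■□■■■■
■■■□□■
□□□■■□
■■■□□■
[9] □□■□□□
■□■■■■
■■■□□■
□□■■■□
■□□■□■
[10] □□■□□□
■□■■■■
■■■□□■
□■■■■□
□■■■□■
[11] □□■□□□
■□■■■■
□■■□□■
■□■■■□
■■■■□■
[12] □□■□□□
■□■■■■
□■■□□■
■□■■■■
■■■■■□
[13] □□■□□□
■□■■■■
□■□□□■
■■□□■■
■■□■■□
[14] □■□■□□
■□□■■■
□■□□□■
■■□□■■
■■□■■□
[15] □■□■□□
■□□■■■
■■□□□■
□□□□■■
□■□■■□

1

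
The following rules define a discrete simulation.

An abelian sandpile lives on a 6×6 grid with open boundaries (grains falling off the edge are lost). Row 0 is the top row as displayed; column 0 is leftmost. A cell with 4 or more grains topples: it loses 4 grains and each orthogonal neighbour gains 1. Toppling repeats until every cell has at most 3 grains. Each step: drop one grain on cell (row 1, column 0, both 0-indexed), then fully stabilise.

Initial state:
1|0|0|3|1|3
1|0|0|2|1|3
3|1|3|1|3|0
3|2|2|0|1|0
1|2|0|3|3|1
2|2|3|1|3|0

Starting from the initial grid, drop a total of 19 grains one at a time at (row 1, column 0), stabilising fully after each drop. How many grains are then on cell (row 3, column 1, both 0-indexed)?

[0] 1|0|0|3|1|3
1|0|0|2|1|3
3|1|3|1|3|0
3|2|2|0|1|0
1|2|0|3|3|1
2|2|3|1|3|0
[1] 1|0|0|3|1|3
2|0|0|2|1|3
3|1|3|1|3|0
3|2|2|0|1|0
1|2|0|3|3|1
2|2|3|1|3|0
[2] 1|0|0|3|1|3
3|0|0|2|1|3
3|1|3|1|3|0
3|2|2|0|1|0
1|2|0|3|3|1
2|2|3|1|3|0
[3] 2|0|0|3|1|3
1|1|0|2|1|3
1|2|3|1|3|0
0|3|2|0|1|0
2|2|0|3|3|1
2|2|3|1|3|0
[4] 2|0|0|3|1|3
2|1|0|2|1|3
1|2|3|1|3|0
0|3|2|0|1|0
2|2|0|3|3|1
2|2|3|1|3|0
[5] 2|0|0|3|1|3
3|1|0|2|1|3
1|2|3|1|3|0
0|3|2|0|1|0
2|2|0|3|3|1
2|2|3|1|3|0
[6] 3|0|0|3|1|3
0|2|0|2|1|3
2|2|3|1|3|0
0|3|2|0|1|0
2|2|0|3|3|1
2|2|3|1|3|0
[7] 3|0|0|3|1|3
1|2|0|2|1|3
2|2|3|1|3|0
0|3|2|0|1|0
2|2|0|3|3|1
2|2|3|1|3|0
[8] 3|0|0|3|1|3
2|2|0|2|1|3
2|2|3|1|3|0
0|3|2|0|1|0
2|2|0|3|3|1
2|2|3|1|3|0
[9] 3|0|0|3|1|3
3|2|0|2|1|3
2|2|3|1|3|0
0|3|2|0|1|0
2|2|0|3|3|1
2|2|3|1|3|0
[10] 0|1|0|3|1|3
1|3|0|2|1|3
3|2|3|1|3|0
0|3|2|0|1|0
2|2|0|3|3|1
2|2|3|1|3|0
[11] 0|1|0|3|1|3
2|3|0|2|1|3
3|2|3|1|3|0
0|3|2|0|1|0
2|2|0|3|3|1
2|2|3|1|3|0
[12] 0|1|0|3|1|3
3|3|0|2|1|3
3|2|3|1|3|0
0|3|2|0|1|0
2|2|0|3|3|1
2|2|3|1|3|0
[13] 1|2|0|3|1|3
2|1|2|2|1|3
1|2|1|2|3|0
2|1|0|1|1|0
2|3|1|3|3|1
2|2|3|1|3|0
[14] 1|2|0|3|1|3
3|1|2|2|1|3
1|2|1|2|3|0
2|1|0|1|1|0
2|3|1|3|3|1
2|2|3|1|3|0
[15] 2|2|0|3|1|3
0|2|2|2|1|3
2|2|1|2|3|0
2|1|0|1|1|0
2|3|1|3|3|1
2|2|3|1|3|0
[16] 2|2|0|3|1|3
1|2|2|2|1|3
2|2|1|2|3|0
2|1|0|1|1|0
2|3|1|3|3|1
2|2|3|1|3|0
[17] 2|2|0|3|1|3
2|2|2|2|1|3
2|2|1|2|3|0
2|1|0|1|1|0
2|3|1|3|3|1
2|2|3|1|3|0
[18] 2|2|0|3|1|3
3|2|2|2|1|3
2|2|1|2|3|0
2|1|0|1|1|0
2|3|1|3|3|1
2|2|3|1|3|0
[19] 3|2|0|3|1|3
0|3|2|2|1|3
3|2|1|2|3|0
2|1|0|1|1|0
2|3|1|3|3|1
2|2|3|1|3|0

1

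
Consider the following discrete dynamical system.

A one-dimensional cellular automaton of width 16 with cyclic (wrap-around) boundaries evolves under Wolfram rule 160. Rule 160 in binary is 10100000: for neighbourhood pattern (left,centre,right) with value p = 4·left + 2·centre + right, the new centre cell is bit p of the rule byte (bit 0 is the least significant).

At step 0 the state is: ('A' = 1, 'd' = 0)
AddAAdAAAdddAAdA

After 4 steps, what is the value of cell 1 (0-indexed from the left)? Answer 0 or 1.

gen 0: AddAAdAAAdddAAdA
gen 1: dddddAdAddddddAd
gen 2: ddddddAddddddddd
gen 3: dddddddddddddddd
gen 4: dddddddddddddddd

0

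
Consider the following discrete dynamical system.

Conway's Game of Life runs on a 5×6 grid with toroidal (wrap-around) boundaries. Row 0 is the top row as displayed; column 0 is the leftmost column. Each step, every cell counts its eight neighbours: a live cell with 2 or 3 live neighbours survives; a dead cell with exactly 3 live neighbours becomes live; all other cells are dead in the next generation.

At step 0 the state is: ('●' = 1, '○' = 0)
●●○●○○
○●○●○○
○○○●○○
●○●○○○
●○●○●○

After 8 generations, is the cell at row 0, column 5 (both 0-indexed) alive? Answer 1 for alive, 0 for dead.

0

gen 0: ●●○●○○
○●○●○○
○○○●○○
●○●○○○
●○●○●○
gen 1: ●○○●●●
●●○●●○
○●○●○○
○○●○○●
●○●○○○
gen 2: ○○○○○○
○●○○○○
○●○●○●
●○●●○○
●○●○○○
gen 3: ○●○○○○
●○●○○○
○●○●●○
●○○●●●
○○●●○○
gen 4: ○●○●○○
●○●●○○
○●○○○○
●●○○○●
●●●●○●
gen 5: ○○○○○●
●○○●○○
○○○○○●
○○○○●●
○○○●○●
gen 6: ●○○○○●
●○○○●●
●○○○○●
●○○○○●
●○○○○●
gen 7: ○●○○○○
○●○○●○
○●○○○○
○●○○●○
○●○○●○
gen 8: ●●●○○○
●●●○○○
●●●○○○
●●●○○○
●●●○○○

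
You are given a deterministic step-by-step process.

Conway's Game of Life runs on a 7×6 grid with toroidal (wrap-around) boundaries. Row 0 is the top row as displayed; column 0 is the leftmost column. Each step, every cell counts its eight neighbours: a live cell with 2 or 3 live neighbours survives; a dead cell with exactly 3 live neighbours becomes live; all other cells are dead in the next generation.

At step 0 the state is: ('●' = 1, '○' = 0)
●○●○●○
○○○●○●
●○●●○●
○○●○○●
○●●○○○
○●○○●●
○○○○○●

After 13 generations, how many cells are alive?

9

k=0  ●○●○●○
○○○●○●
●○●●○●
○○●○○●
○●●○○○
○●○○●●
○○○○○●
k=1  ●○○●●○
○○○○○○
●●●●○●
○○○○●●
○●●●●●
○●●○●●
○●○●○○
k=2  ○○●●●○
○○○○○○
●●●●○●
○○○○○○
○●○○○○
○○○○○●
○●○○○○
k=3  ○○●●○○
●○○○○●
●●●○○○
○○○○○○
○○○○○○
●○○○○○
○○●●●○
k=4  ○●●○○●
●○○●○●
●●○○○●
○●○○○○
○○○○○○
○○○●○○
○●●○●○
k=5  ○○○○○●
○○○○○○
○●●○●●
○●○○○○
○○○○○○
○○●●○○
●●○○●○
k=6  ●○○○○●
●○○○●●
●●●○○○
●●●○○○
○○●○○○
○●●●○○
●●●●●●
k=7  ○○●○○○
○○○○●○
○○●●○○
●○○●○○
●○○○○○
○○○○○●
○○○○○○
k=8  ○○○○○○
○○●○○○
○○●●●○
○●●●○○
●○○○○●
○○○○○○
○○○○○○
k=9  ○○○○○○
○○●○○○
○○○○●○
●●○○○●
●●●○○○
○○○○○○
○○○○○○
k=10  ○○○○○○
○○○○○○
●●○○○●
○○●○○●
○○●○○●
○●○○○○
○○○○○○
k=11  ○○○○○○
●○○○○○
●●○○○●
○○●○●●
●●●○○○
○○○○○○
○○○○○○
k=12  ○○○○○○
●●○○○●
○●○○●○
○○●●●○
●●●●○●
○●○○○○
○○○○○○
k=13  ●○○○○○
●●○○○●
○●○○●○
○○○○○○
●○○○○●
○●○○○○
○○○○○○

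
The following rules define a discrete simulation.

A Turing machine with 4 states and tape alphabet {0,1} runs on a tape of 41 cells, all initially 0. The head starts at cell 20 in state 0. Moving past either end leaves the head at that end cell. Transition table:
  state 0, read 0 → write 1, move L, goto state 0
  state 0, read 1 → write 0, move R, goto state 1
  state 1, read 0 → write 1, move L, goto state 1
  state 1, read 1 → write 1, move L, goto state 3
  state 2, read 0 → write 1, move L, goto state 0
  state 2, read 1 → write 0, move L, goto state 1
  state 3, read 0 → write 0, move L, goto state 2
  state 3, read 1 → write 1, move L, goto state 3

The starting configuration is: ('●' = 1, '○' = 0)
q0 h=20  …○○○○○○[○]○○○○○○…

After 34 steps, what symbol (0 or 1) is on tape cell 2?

k=0  q0 h=20  …○○○○○○[○]○○○○○○…
k=1  q0 h=19  …○○○○○○[○]●○○○○○…
k=2  q0 h=18  …○○○○○○[○]●●○○○○…
k=3  q0 h=17  …○○○○○○[○]●●●○○○…
k=4  q0 h=16  …○○○○○○[○]●●●●○○…
k=5  q0 h=15  …○○○○○○[○]●●●●●○…
k=6  q0 h=14  …○○○○○○[○]●●●●●●…
k=7  q0 h=13  …○○○○○○[○]●●●●●●…
k=8  q0 h=12  …○○○○○○[○]●●●●●●…
k=9  q0 h=11  …○○○○○○[○]●●●●●●…
k=10  q0 h=10  …○○○○○○[○]●●●●●●…
k=11  q0 h= 9  …○○○○○○[○]●●●●●●…
k=12  q0 h= 8  …○○○○○○[○]●●●●●●…
k=13  q0 h= 7  …○○○○○○[○]●●●●●●…
k=14  q0 h= 6  |○○○○○○[○]●●●●●●…
k=15  q0 h= 5  |○○○○○[○]●●●●●●…
k=16  q0 h= 4  |○○○○[○]●●●●●●…
k=17  q0 h= 3  |○○○[○]●●●●●●…
k=18  q0 h= 2  |○○[○]●●●●●●…
k=19  q0 h= 1  |○[○]●●●●●●…
k=20  q0 h= 0  |[○]●●●●●●…
k=21  q0 h= 0  |[●]●●●●●●…
k=22  q1 h= 1  |○[●]●●●●●●…
k=23  q3 h= 0  |[○]●●●●●●…
k=24  q2 h= 0  |[○]●●●●●●…
k=25  q0 h= 0  |[●]●●●●●●…
k=26  q1 h= 1  |○[●]●●●●●●…
k=27  q3 h= 0  |[○]●●●●●●…
k=28  q2 h= 0  |[○]●●●●●●…
k=29  q0 h= 0  |[●]●●●●●●…
k=30  q1 h= 1  |○[●]●●●●●●…
k=31  q3 h= 0  |[○]●●●●●●…
k=32  q2 h= 0  |[○]●●●●●●…
k=33  q0 h= 0  |[●]●●●●●●…
k=34  q1 h= 1  |○[●]●●●●●●…

1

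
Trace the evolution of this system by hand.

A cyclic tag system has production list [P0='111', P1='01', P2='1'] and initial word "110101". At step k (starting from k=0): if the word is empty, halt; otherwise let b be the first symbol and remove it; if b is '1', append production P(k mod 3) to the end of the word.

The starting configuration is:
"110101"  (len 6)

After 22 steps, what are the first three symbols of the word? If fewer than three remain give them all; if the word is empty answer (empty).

111

k=0  "110101"  (len 6)
k=1  "10101111"  (len 8)
k=2  "010111101"  (len 9)
k=3  "10111101"  (len 8)
k=4  "0111101111"  (len 10)
k=5  "111101111"  (len 9)
k=6  "111011111"  (len 9)
k=7  "11011111111"  (len 11)
k=8  "101111111101"  (len 12)
k=9  "011111111011"  (len 12)
k=10  "11111111011"  (len 11)
k=11  "111111101101"  (len 12)
k=12  "111111011011"  (len 12)
k=13  "11111011011111"  (len 14)
k=14  "111101101111101"  (len 15)
k=15  "111011011111011"  (len 15)
k=16  "11011011111011111"  (len 17)
k=17  "101101111101111101"  (len 18)
k=18  "011011111011111011"  (len 18)
k=19  "11011111011111011"  (len 17)
k=20  "101111101111101101"  (len 18)
k=21  "011111011111011011"  (len 18)
k=22  "11111011111011011"  (len 17)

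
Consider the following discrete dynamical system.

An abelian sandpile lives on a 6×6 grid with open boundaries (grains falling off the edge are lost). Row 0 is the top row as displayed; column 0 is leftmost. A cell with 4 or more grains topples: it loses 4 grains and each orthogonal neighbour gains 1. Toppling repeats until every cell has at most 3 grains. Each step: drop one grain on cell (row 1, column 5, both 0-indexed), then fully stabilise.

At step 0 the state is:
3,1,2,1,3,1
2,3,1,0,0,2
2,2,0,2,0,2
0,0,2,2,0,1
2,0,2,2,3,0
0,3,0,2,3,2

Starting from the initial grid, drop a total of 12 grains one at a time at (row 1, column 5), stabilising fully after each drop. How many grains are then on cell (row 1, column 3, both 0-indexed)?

1

k=0  3,1,2,1,3,1
2,3,1,0,0,2
2,2,0,2,0,2
0,0,2,2,0,1
2,0,2,2,3,0
0,3,0,2,3,2
k=1  3,1,2,1,3,1
2,3,1,0,0,3
2,2,0,2,0,2
0,0,2,2,0,1
2,0,2,2,3,0
0,3,0,2,3,2
k=2  3,1,2,1,3,2
2,3,1,0,1,0
2,2,0,2,0,3
0,0,2,2,0,1
2,0,2,2,3,0
0,3,0,2,3,2
k=3  3,1,2,1,3,2
2,3,1,0,1,1
2,2,0,2,0,3
0,0,2,2,0,1
2,0,2,2,3,0
0,3,0,2,3,2
k=4  3,1,2,1,3,2
2,3,1,0,1,2
2,2,0,2,0,3
0,0,2,2,0,1
2,0,2,2,3,0
0,3,0,2,3,2
k=5  3,1,2,1,3,2
2,3,1,0,1,3
2,2,0,2,0,3
0,0,2,2,0,1
2,0,2,2,3,0
0,3,0,2,3,2
k=6  3,1,2,1,3,3
2,3,1,0,2,1
2,2,0,2,1,0
0,0,2,2,0,2
2,0,2,2,3,0
0,3,0,2,3,2
k=7  3,1,2,1,3,3
2,3,1,0,2,2
2,2,0,2,1,0
0,0,2,2,0,2
2,0,2,2,3,0
0,3,0,2,3,2
k=8  3,1,2,1,3,3
2,3,1,0,2,3
2,2,0,2,1,0
0,0,2,2,0,2
2,0,2,2,3,0
0,3,0,2,3,2
k=9  3,1,2,2,1,1
2,3,1,1,0,2
2,2,0,2,2,1
0,0,2,2,0,2
2,0,2,2,3,0
0,3,0,2,3,2
k=10  3,1,2,2,1,1
2,3,1,1,0,3
2,2,0,2,2,1
0,0,2,2,0,2
2,0,2,2,3,0
0,3,0,2,3,2
k=11  3,1,2,2,1,2
2,3,1,1,1,0
2,2,0,2,2,2
0,0,2,2,0,2
2,0,2,2,3,0
0,3,0,2,3,2
k=12  3,1,2,2,1,2
2,3,1,1,1,1
2,2,0,2,2,2
0,0,2,2,0,2
2,0,2,2,3,0
0,3,0,2,3,2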